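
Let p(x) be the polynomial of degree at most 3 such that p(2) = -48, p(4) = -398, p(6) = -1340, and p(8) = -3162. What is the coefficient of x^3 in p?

Write p(x) = ax^3 + bx^2 + cx + d. Substituting each data point gives a linear system:
  8a + 4b + 2c + d = -48
  64a + 16b + 4c + d = -398
  216a + 36b + 6c + d = -1340
  512a + 64b + 8c + d = -3162
Solving the system yields a = -6, b = -2, c = 5, d = -2.
So p(x) = -6x^3 - 2x^2 + 5x - 2.
The leading coefficient is -6.

-6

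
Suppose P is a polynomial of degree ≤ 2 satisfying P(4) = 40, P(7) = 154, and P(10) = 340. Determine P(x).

Using the Lagrange interpolation formula with nodes 4, 7, 10:
  L_0(x) = (x - 7)(x - 10) / 18
  L_1(x) = (x - 4)(x - 10) / -9
  L_2(x) = (x - 4)(x - 7) / 18
Then P(x) = 40·L_0(x) + 154·L_1(x) + 340·L_2(x).
Expanding and collecting terms gives P(x) = 4x² - 6x.
Check: P(7) = 154. ✓

P(x) = 4x^2 - 6x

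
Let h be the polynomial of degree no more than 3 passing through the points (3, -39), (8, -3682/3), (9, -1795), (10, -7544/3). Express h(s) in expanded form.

Write h(s) = as^3 + bs^2 + cs + d. Substituting each data point gives a linear system:
  27a + 9b + 3c + d = -39
  512a + 64b + 8c + d = -3682/3
  729a + 81b + 9c + d = -1795
  1000a + 100b + 10c + d = -7544/3
Solving the system yields a = -3, b = 5, c = -5/3, d = 2.
So h(s) = -3s^3 + 5s^2 - (5/3)s + 2.
Check: h(3) = -39. ✓

h(s) = -3s^3 + 5s^2 - (5/3)s + 2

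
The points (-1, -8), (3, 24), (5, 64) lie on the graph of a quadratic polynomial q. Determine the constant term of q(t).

Write q(t) = at^2 + bt + c. Substituting each data point gives a linear system:
  a - b + c = -8
  9a + 3b + c = 24
  25a + 5b + c = 64
Solving the system yields a = 2, b = 4, c = -6.
So q(t) = 2t^2 + 4t - 6.
The constant term is -6.

-6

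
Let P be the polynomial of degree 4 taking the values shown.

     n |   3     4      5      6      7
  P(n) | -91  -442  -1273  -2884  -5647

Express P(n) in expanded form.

P(n) = -3n^4 + 4n^3 + 3n^2 + 5n + 2

Using the Lagrange interpolation formula with nodes 3, 4, 5, 6, 7:
  L_0(n) = (n - 4)(n - 5)(n - 6)(n - 7) / 24
  L_1(n) = (n - 3)(n - 5)(n - 6)(n - 7) / -6
  L_2(n) = (n - 3)(n - 4)(n - 6)(n - 7) / 4
  L_3(n) = (n - 3)(n - 4)(n - 5)(n - 7) / -6
  L_4(n) = (n - 3)(n - 4)(n - 5)(n - 6) / 24
Then P(n) = -91·L_0(n) - 442·L_1(n) - 1273·L_2(n) - 2884·L_3(n) - 5647·L_4(n).
Expanding and collecting terms gives P(n) = -3n^4 + 4n^3 + 3n^2 + 5n + 2.
Check: P(6) = -2884. ✓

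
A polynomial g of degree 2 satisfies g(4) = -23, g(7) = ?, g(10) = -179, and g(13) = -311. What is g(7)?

The 3 known points determine the degree-2 polynomial uniquely.
Write g(n) = an^2 + bn + c. Substituting each data point gives a linear system:
  16a + 4b + c = -23
  100a + 10b + c = -179
  169a + 13b + c = -311
Solving the system yields a = -2, b = 2, c = 1.
So g(n) = -2n^2 + 2n + 1.
Then g(7) = -83.

-83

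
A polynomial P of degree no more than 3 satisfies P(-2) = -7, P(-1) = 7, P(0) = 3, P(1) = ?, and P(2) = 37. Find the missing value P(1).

The 4 known points determine the degree-3 polynomial uniquely.
Write P(t) = at^3 + bt^2 + ct + d. Substituting each data point gives a linear system:
  -8a + 4b - 2c + d = -7
  -a + b - c + d = 7
  d = 3
  8a + 4b + 2c + d = 37
Solving the system yields a = 4, b = 3, c = -5, d = 3.
So P(t) = 4t^3 + 3t^2 - 5t + 3.
Then P(1) = 5.

5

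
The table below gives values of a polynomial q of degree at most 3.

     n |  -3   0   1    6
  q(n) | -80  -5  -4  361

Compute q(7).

Using the Lagrange interpolation formula with nodes -3, 0, 1, 6:
  L_0(n) = n(n - 1)(n - 6) / -108
  L_1(n) = (n + 3)(n - 1)(n - 6) / 18
  L_2(n) = (n + 3)n(n - 6) / -20
  L_3(n) = (n + 3)n(n - 1) / 270
Then q(n) = -80·L_0(n) - 5·L_1(n) - 4·L_2(n) + 361·L_3(n).
Expanding and collecting terms gives q(n) = 2n³ - 2n² + n - 5.
Evaluating at n = 7: q(7) = 590.

590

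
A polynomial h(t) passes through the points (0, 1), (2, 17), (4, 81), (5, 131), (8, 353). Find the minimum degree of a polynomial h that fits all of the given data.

2

Divided differences on the nodes 0, 2, 4, 5, 8:
  order 0: 1  17  81  131  353
  order 1: 8  32  50  74
  order 2: 6  6  6
  order 3: 0  0
  order 4: 0
The order-2 divided differences are all 6 (nonzero) and every higher order vanishes, so the data lies on a polynomial of degree exactly 2.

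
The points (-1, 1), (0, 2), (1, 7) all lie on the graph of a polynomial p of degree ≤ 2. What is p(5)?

67

Using the Lagrange interpolation formula with nodes -1, 0, 1:
  L_0(u) = u(u - 1) / 2
  L_1(u) = (u + 1)(u - 1) / -1
  L_2(u) = (u + 1)u / 2
Then p(u) = 1·L_0(u) + 2·L_1(u) + 7·L_2(u).
Expanding and collecting terms gives p(u) = 2u^2 + 3u + 2.
Evaluating at u = 5: p(5) = 67.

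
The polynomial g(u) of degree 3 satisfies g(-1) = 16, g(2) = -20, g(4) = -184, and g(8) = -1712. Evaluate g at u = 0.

0

Using the Lagrange interpolation formula with nodes -1, 2, 4, 8:
  L_0(u) = (u - 2)(u - 4)(u - 8) / -135
  L_1(u) = (u + 1)(u - 4)(u - 8) / 36
  L_2(u) = (u + 1)(u - 2)(u - 8) / -40
  L_3(u) = (u + 1)(u - 2)(u - 4) / 216
Then g(u) = 16·L_0(u) - 20·L_1(u) - 184·L_2(u) - 1712·L_3(u).
Expanding and collecting terms gives g(u) = -4u^3 + 6u^2 - 6u.
Evaluating at u = 0: g(0) = 0.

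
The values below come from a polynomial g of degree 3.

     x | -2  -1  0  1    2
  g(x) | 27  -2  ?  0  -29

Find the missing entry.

On equispaced nodes a degree-3 polynomial has vanishing fourth forward difference, so
  g(-2) - 4·g(-1) + 6·g(0) - 4·g(1) + g(2) = 0.
Substituting the known values and solving for g(0):
  6·g(0) = -6
  g(0) = -1.

-1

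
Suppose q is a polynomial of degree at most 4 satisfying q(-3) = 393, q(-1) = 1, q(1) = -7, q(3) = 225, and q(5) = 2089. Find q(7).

8513

Write q(x) = ax^4 + bx^3 + cx^2 + dx + e. Substituting each data point gives a linear system:
  81a - 27b + 9c - 3d + e = 393
  a - b + c - d + e = 1
  a + b + c + d + e = -7
  81a + 27b + 9c + 3d + e = 225
  625a + 125b + 25c + 5d + e = 2089
Solving the system yields a = 4, b = -3, c = -1, d = -1, e = -6.
So q(x) = 4x^4 - 3x^3 - x^2 - x - 6.
Then q(7) = 8513.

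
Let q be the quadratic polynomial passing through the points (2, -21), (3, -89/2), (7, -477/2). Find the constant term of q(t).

Write q(t) = at^2 + bt + c. Substituting each data point gives a linear system:
  4a + 2b + c = -21
  9a + 3b + c = -89/2
  49a + 7b + c = -477/2
Solving the system yields a = -5, b = 3/2, c = -4.
So q(t) = -5t^2 + (3/2)t - 4.
The constant term is -4.

-4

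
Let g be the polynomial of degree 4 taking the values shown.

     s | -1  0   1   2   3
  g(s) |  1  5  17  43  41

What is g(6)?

Write g(s) = as^4 + bs^3 + cs^2 + ds + e. Substituting each data point gives a linear system:
  a - b + c - d + e = 1
  e = 5
  a + b + c + d + e = 17
  16a + 8b + 4c + 2d + e = 43
  81a + 27b + 9c + 3d + e = 41
Solving the system yields a = -2, b = 5, c = 6, d = 3, e = 5.
So g(s) = -2s^4 + 5s^3 + 6s^2 + 3s + 5.
Then g(6) = -1273.

-1273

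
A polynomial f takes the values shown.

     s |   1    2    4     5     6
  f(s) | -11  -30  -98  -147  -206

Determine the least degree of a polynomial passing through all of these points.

Divided differences on the nodes 1, 2, 4, 5, 6:
  order 0: -11  -30  -98  -147  -206
  order 1: -19  -34  -49  -59
  order 2: -5  -5  -5
  order 3: 0  0
  order 4: 0
The order-2 divided differences are all -5 (nonzero) and every higher order vanishes, so the data lies on a polynomial of degree exactly 2.

2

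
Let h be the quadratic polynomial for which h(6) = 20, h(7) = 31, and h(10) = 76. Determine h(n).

Write h(n) = an^2 + bn + c. Substituting each data point gives a linear system:
  36a + 6b + c = 20
  49a + 7b + c = 31
  100a + 10b + c = 76
Solving the system yields a = 1, b = -2, c = -4.
So h(n) = n^2 - 2n - 4.
Check: h(10) = 76. ✓

h(n) = n^2 - 2n - 4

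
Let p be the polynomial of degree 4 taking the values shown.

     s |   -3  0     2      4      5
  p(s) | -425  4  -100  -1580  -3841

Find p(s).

p(s) = -6s^4 - s^3 + 2s^2 - 4s + 4

Write p(s) = as^4 + bs^3 + cs^2 + ds + e. Substituting each data point gives a linear system:
  81a - 27b + 9c - 3d + e = -425
  e = 4
  16a + 8b + 4c + 2d + e = -100
  256a + 64b + 16c + 4d + e = -1580
  625a + 125b + 25c + 5d + e = -3841
Solving the system yields a = -6, b = -1, c = 2, d = -4, e = 4.
So p(s) = -6s^4 - s^3 + 2s^2 - 4s + 4.
Check: p(0) = 4. ✓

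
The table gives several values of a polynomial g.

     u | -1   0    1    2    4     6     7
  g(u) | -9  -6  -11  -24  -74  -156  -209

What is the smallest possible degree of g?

Divided differences on the nodes -1, 0, 1, 2, 4, 6, 7:
  order 0: -9  -6  -11  -24  -74  -156  -209
  order 1: 3  -5  -13  -25  -41  -53
  order 2: -4  -4  -4  -4  -4
  order 3: 0  0  0  0
  order 4: 0  0  0
  order 5: 0  0
  order 6: 0
The order-2 divided differences are all -4 (nonzero) and every higher order vanishes, so the data lies on a polynomial of degree exactly 2.

2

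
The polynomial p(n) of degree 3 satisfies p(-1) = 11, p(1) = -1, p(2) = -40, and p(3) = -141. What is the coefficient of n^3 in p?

Write p(n) = an^3 + bn^2 + cn + d. Substituting each data point gives a linear system:
  -a + b - c + d = 11
  a + b + c + d = -1
  8a + 4b + 2c + d = -40
  27a + 9b + 3c + d = -141
Solving the system yields a = -5, b = -1, c = -1, d = 6.
So p(n) = -5n^3 - n^2 - n + 6.
The leading coefficient is -5.

-5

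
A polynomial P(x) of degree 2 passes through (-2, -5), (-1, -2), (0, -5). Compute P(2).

Write P(x) = ax^2 + bx + c. Substituting each data point gives a linear system:
  4a - 2b + c = -5
  a - b + c = -2
  c = -5
Solving the system yields a = -3, b = -6, c = -5.
So P(x) = -3x² - 6x - 5.
Then P(2) = -29.

-29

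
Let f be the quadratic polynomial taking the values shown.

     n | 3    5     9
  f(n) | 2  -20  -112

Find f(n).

f(n) = -2n^2 + 5n + 5

Write f(n) = an^2 + bn + c. Substituting each data point gives a linear system:
  9a + 3b + c = 2
  25a + 5b + c = -20
  81a + 9b + c = -112
Solving the system yields a = -2, b = 5, c = 5.
So f(n) = -2n^2 + 5n + 5.
Check: f(9) = -112. ✓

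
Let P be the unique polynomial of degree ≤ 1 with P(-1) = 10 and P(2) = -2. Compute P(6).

-18

Using the Lagrange interpolation formula with nodes -1, 2:
  L_0(x) = (x - 2) / -3
  L_1(x) = (x + 1) / 3
Then P(x) = 10·L_0(x) - 2·L_1(x).
Expanding and collecting terms gives P(x) = -4x + 6.
Evaluating at x = 6: P(6) = -18.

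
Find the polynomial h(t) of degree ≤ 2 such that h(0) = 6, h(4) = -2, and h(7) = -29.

Write h(t) = at^2 + bt + c. Substituting each data point gives a linear system:
  c = 6
  16a + 4b + c = -2
  49a + 7b + c = -29
Solving the system yields a = -1, b = 2, c = 6.
So h(t) = -t^2 + 2t + 6.
Check: h(4) = -2. ✓

h(t) = -t^2 + 2t + 6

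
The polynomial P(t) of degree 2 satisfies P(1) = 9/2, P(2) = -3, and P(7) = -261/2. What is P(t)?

P(t) = -3t^2 + (3/2)t + 6

Write P(t) = at^2 + bt + c. Substituting each data point gives a linear system:
  a + b + c = 9/2
  4a + 2b + c = -3
  49a + 7b + c = -261/2
Solving the system yields a = -3, b = 3/2, c = 6.
So P(t) = -3t^2 + (3/2)t + 6.
Check: P(7) = -261/2. ✓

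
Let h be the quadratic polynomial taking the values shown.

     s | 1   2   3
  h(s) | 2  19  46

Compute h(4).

83

Forward differences of the values at s = 1, 2, 3:
  h  : 2  19  46
  Δ  : 17  27
  Δ^2: 10
The second differences are constant, confirming degree 2.
Interpolating (Newton forward form) and evaluating at s = 4 gives h(4) = 83.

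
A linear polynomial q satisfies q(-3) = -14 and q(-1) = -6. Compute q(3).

10

Using the Lagrange interpolation formula with nodes -3, -1:
  L_0(n) = (n + 1) / -2
  L_1(n) = (n + 3) / 2
Then q(n) = -14·L_0(n) - 6·L_1(n).
Expanding and collecting terms gives q(n) = 4n - 2.
Evaluating at n = 3: q(3) = 10.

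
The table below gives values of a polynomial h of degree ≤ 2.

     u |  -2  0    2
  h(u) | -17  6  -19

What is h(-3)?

-93/2

Forward differences of the values at u = -2, 0, 2:
  h  : -17  6  -19
  Δ  : 23  -25
  Δ^2: -48
The second differences are constant, confirming degree 2.
Interpolating (Newton forward form) and evaluating at u = -3 gives h(-3) = -93/2.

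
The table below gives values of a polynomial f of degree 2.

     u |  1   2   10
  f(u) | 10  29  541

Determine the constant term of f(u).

1

Write f(u) = au^2 + bu + c. Substituting each data point gives a linear system:
  a + b + c = 10
  4a + 2b + c = 29
  100a + 10b + c = 541
Solving the system yields a = 5, b = 4, c = 1.
So f(u) = 5u² + 4u + 1.
The constant term is 1.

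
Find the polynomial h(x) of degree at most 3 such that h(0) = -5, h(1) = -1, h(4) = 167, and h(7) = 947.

Write h(x) = ax^3 + bx^2 + cx + d. Substituting each data point gives a linear system:
  d = -5
  a + b + c + d = -1
  64a + 16b + 4c + d = 167
  343a + 49b + 7c + d = 947
Solving the system yields a = 3, b = -2, c = 3, d = -5.
So h(x) = 3x³ - 2x² + 3x - 5.
Check: h(1) = -1. ✓

h(x) = 3x^3 - 2x^2 + 3x - 5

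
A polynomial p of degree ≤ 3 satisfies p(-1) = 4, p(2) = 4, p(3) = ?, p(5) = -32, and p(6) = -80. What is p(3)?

4

The 4 known points determine the degree-3 polynomial uniquely.
Write p(n) = an^3 + bn^2 + cn + d. Substituting each data point gives a linear system:
  -a + b - c + d = 4
  8a + 4b + 2c + d = 4
  125a + 25b + 5c + d = -32
  216a + 36b + 6c + d = -80
Solving the system yields a = -1, b = 4, c = -1, d = -2.
So p(n) = -n^3 + 4n^2 - n - 2.
Then p(3) = 4.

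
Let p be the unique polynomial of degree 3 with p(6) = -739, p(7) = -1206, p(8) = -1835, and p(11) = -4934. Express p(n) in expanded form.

p(n) = -4n^3 + 3n^2 + 2n + 5

Write p(n) = an^3 + bn^2 + cn + d. Substituting each data point gives a linear system:
  216a + 36b + 6c + d = -739
  343a + 49b + 7c + d = -1206
  512a + 64b + 8c + d = -1835
  1331a + 121b + 11c + d = -4934
Solving the system yields a = -4, b = 3, c = 2, d = 5.
So p(n) = -4n^3 + 3n^2 + 2n + 5.
Check: p(8) = -1835. ✓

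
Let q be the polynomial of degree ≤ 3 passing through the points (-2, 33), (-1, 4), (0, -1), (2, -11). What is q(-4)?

Write q(s) = as^3 + bs^2 + cs + d. Substituting each data point gives a linear system:
  -8a + 4b - 2c + d = 33
  -a + b - c + d = 4
  d = -1
  8a + 4b + 2c + d = -11
Solving the system yields a = -3, b = 3, c = 1, d = -1.
So q(s) = -3s^3 + 3s^2 + s - 1.
Then q(-4) = 235.

235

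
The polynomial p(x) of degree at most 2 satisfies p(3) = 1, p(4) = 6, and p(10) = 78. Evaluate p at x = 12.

Write p(x) = ax^2 + bx + c. Substituting each data point gives a linear system:
  9a + 3b + c = 1
  16a + 4b + c = 6
  100a + 10b + c = 78
Solving the system yields a = 1, b = -2, c = -2.
So p(x) = x^2 - 2x - 2.
Then p(12) = 118.

118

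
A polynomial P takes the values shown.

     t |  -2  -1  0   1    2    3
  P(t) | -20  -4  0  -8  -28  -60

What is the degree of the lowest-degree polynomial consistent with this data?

2

Forward differences of the values at t = -2, -1, 0, 1, 2, 3:
  P  : -20  -4  0  -8  -28  -60
  Δ  : 16  4  -8  -20  -32
  Δ^2: -12  -12  -12  -12
  Δ^3: 0  0  0
  Δ^4: 0  0
  Δ^5: 0
The second differences are constant (-12) and nonzero, while all higher differences vanish, so the minimal degree is 2.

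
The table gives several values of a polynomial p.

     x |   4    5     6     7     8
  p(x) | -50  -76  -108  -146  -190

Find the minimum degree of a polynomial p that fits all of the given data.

2

Forward differences of the values at x = 4, 5, 6, 7, 8:
  p  : -50  -76  -108  -146  -190
  Δ  : -26  -32  -38  -44
  Δ^2: -6  -6  -6
  Δ^3: 0  0
  Δ^4: 0
The second differences are constant (-6) and nonzero, while all higher differences vanish, so the minimal degree is 2.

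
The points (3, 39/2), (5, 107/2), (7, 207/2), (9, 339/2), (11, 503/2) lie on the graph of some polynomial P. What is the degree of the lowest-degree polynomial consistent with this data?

2

Forward differences of the values at t = 3, 5, 7, 9, 11:
  P  : 39/2  107/2  207/2  339/2  503/2
  Δ  : 34  50  66  82
  Δ^2: 16  16  16
  Δ^3: 0  0
  Δ^4: 0
The second differences are constant (16) and nonzero, while all higher differences vanish, so the minimal degree is 2.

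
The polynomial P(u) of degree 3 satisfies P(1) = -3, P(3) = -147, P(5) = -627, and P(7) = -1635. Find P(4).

Write P(u) = au^3 + bu^2 + cu + d. Substituting each data point gives a linear system:
  a + b + c + d = -3
  27a + 9b + 3c + d = -147
  125a + 25b + 5c + d = -627
  343a + 49b + 7c + d = -1635
Solving the system yields a = -4, b = -6, c = 4, d = 3.
So P(u) = -4u³ - 6u² + 4u + 3.
Then P(4) = -333.

-333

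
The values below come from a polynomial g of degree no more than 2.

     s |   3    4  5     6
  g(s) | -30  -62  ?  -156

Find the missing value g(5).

On equispaced nodes a degree-2 polynomial has vanishing third forward difference, so
  - g(3) + 3·g(4) - 3·g(5) + g(6) = 0.
Substituting the known values and solving for g(5):
  -3·g(5) = 312
  g(5) = -104.

-104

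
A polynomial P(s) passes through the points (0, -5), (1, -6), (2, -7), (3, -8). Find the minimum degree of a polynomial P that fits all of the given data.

1

Forward differences of the values at s = 0, 1, 2, 3:
  P  : -5  -6  -7  -8
  Δ  : -1  -1  -1
  Δ^2: 0  0
  Δ^3: 0
The first differences are constant (-1) and nonzero, while all higher differences vanish, so the minimal degree is 1.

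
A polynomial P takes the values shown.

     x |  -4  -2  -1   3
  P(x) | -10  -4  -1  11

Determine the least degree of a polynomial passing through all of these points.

Divided differences on the nodes -4, -2, -1, 3:
  order 0: -10  -4  -1  11
  order 1: 3  3  3
  order 2: 0  0
  order 3: 0
The order-1 divided differences are all 3 (nonzero) and every higher order vanishes, so the data lies on a polynomial of degree exactly 1.

1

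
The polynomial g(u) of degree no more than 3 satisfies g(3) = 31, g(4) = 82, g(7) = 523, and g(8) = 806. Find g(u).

g(u) = 2u^3 - 4u^2 + 5u - 2

Write g(u) = au^3 + bu^2 + cu + d. Substituting each data point gives a linear system:
  27a + 9b + 3c + d = 31
  64a + 16b + 4c + d = 82
  343a + 49b + 7c + d = 523
  512a + 64b + 8c + d = 806
Solving the system yields a = 2, b = -4, c = 5, d = -2.
So g(u) = 2u^3 - 4u^2 + 5u - 2.
Check: g(7) = 523. ✓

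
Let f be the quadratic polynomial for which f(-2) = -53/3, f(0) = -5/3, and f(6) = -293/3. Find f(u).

f(u) = -3u^2 + 2u - 5/3

Write f(u) = au^2 + bu + c. Substituting each data point gives a linear system:
  4a - 2b + c = -53/3
  c = -5/3
  36a + 6b + c = -293/3
Solving the system yields a = -3, b = 2, c = -5/3.
So f(u) = -3u² + 2u - 5/3.
Check: f(0) = -5/3. ✓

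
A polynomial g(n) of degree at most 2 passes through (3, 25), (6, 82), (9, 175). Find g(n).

g(n) = 2n^2 + n + 4

Using the Lagrange interpolation formula with nodes 3, 6, 9:
  L_0(n) = (n - 6)(n - 9) / 18
  L_1(n) = (n - 3)(n - 9) / -9
  L_2(n) = (n - 3)(n - 6) / 18
Then g(n) = 25·L_0(n) + 82·L_1(n) + 175·L_2(n).
Expanding and collecting terms gives g(n) = 2n^2 + n + 4.
Check: g(3) = 25. ✓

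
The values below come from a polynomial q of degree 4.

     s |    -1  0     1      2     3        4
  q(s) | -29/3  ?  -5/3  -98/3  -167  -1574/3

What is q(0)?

On equispaced nodes a degree-4 polynomial has vanishing fifth forward difference, so
  - q(-1) + 5·q(0) - 10·q(1) + 10·q(2) - 5·q(3) + q(4) = 0.
Substituting the known values and solving for q(0):
  5·q(0) = -10
  q(0) = -2.

-2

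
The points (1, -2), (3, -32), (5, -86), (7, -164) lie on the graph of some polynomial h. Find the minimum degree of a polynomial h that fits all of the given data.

2

Forward differences of the values at s = 1, 3, 5, 7:
  h  : -2  -32  -86  -164
  Δ  : -30  -54  -78
  Δ^2: -24  -24
  Δ^3: 0
The second differences are constant (-24) and nonzero, while all higher differences vanish, so the minimal degree is 2.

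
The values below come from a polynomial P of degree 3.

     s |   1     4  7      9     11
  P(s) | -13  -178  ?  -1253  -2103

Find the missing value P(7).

-667

The 4 known points determine the degree-3 polynomial uniquely.
Write P(s) = as^3 + bs^2 + cs + d. Substituting each data point gives a linear system:
  a + b + c + d = -13
  64a + 16b + 4c + d = -178
  729a + 81b + 9c + d = -1253
  1331a + 121b + 11c + d = -2103
Solving the system yields a = -1, b = -6, c = -4, d = -2.
So P(s) = -s^3 - 6s^2 - 4s - 2.
Then P(7) = -667.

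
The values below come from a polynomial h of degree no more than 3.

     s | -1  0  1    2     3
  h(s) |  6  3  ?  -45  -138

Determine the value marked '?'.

-6

On equispaced nodes a degree-3 polynomial has vanishing fourth forward difference, so
  h(-1) - 4·h(0) + 6·h(1) - 4·h(2) + h(3) = 0.
Substituting the known values and solving for h(1):
  6·h(1) = -36
  h(1) = -6.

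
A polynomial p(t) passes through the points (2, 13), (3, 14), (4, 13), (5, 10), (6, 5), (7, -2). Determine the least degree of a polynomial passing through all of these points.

Forward differences of the values at t = 2, 3, 4, 5, 6, 7:
  p  : 13  14  13  10  5  -2
  Δ  : 1  -1  -3  -5  -7
  Δ^2: -2  -2  -2  -2
  Δ^3: 0  0  0
  Δ^4: 0  0
  Δ^5: 0
The second differences are constant (-2) and nonzero, while all higher differences vanish, so the minimal degree is 2.

2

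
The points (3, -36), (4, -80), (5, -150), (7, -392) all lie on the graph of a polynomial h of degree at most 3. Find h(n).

h(n) = -n^3 - n^2

Write h(n) = an^3 + bn^2 + cn + d. Substituting each data point gives a linear system:
  27a + 9b + 3c + d = -36
  64a + 16b + 4c + d = -80
  125a + 25b + 5c + d = -150
  343a + 49b + 7c + d = -392
Solving the system yields a = -1, b = -1, c = 0, d = 0.
So h(n) = -n^3 - n^2.
Check: h(3) = -36. ✓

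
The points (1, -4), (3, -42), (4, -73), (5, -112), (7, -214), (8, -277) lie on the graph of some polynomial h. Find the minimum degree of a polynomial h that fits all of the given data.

Divided differences on the nodes 1, 3, 4, 5, 7, 8:
  order 0: -4  -42  -73  -112  -214  -277
  order 1: -19  -31  -39  -51  -63
  order 2: -4  -4  -4  -4
  order 3: 0  0  0
  order 4: 0  0
  order 5: 0
The order-2 divided differences are all -4 (nonzero) and every higher order vanishes, so the data lies on a polynomial of degree exactly 2.

2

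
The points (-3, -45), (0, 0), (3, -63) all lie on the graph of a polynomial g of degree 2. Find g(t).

g(t) = -6t^2 - 3t

Write g(t) = at^2 + bt + c. Substituting each data point gives a linear system:
  9a - 3b + c = -45
  c = 0
  9a + 3b + c = -63
Solving the system yields a = -6, b = -3, c = 0.
So g(t) = -6t^2 - 3t.
Check: g(0) = 0. ✓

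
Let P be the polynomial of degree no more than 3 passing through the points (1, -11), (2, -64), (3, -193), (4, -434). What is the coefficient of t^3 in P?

Write P(t) = at^3 + bt^2 + ct + d. Substituting each data point gives a linear system:
  a + b + c + d = -11
  8a + 4b + 2c + d = -64
  27a + 9b + 3c + d = -193
  64a + 16b + 4c + d = -434
Solving the system yields a = -6, b = -2, c = -5, d = 2.
So P(t) = -6t^3 - 2t^2 - 5t + 2.
The leading coefficient is -6.

-6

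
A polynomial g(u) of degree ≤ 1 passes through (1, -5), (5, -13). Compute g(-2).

Using the Lagrange interpolation formula with nodes 1, 5:
  L_0(u) = (u - 5) / -4
  L_1(u) = (u - 1) / 4
Then g(u) = -5·L_0(u) - 13·L_1(u).
Expanding and collecting terms gives g(u) = -2u - 3.
Evaluating at u = -2: g(-2) = 1.

1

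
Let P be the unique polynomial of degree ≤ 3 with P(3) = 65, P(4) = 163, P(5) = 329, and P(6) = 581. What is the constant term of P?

Write P(s) = as^3 + bs^2 + cs + d. Substituting each data point gives a linear system:
  27a + 9b + 3c + d = 65
  64a + 16b + 4c + d = 163
  125a + 25b + 5c + d = 329
  216a + 36b + 6c + d = 581
Solving the system yields a = 3, b = -2, c = 1, d = -1.
So P(s) = 3s^3 - 2s^2 + s - 1.
The constant term is -1.

-1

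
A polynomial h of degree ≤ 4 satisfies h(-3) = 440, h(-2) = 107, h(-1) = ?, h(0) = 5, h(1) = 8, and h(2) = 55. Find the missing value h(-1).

16

On equispaced nodes a degree-4 polynomial has vanishing fifth forward difference, so
  - h(-3) + 5·h(-2) - 10·h(-1) + 10·h(0) - 5·h(1) + h(2) = 0.
Substituting the known values and solving for h(-1):
  -10·h(-1) = -160
  h(-1) = 16.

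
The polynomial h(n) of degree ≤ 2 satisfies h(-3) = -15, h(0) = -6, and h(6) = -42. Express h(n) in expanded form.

h(n) = -n^2 - 6

Write h(n) = an^2 + bn + c. Substituting each data point gives a linear system:
  9a - 3b + c = -15
  c = -6
  36a + 6b + c = -42
Solving the system yields a = -1, b = 0, c = -6.
So h(n) = -n^2 - 6.
Check: h(0) = -6. ✓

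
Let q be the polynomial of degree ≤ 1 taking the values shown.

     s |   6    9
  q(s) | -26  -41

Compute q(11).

-51

Using the Lagrange interpolation formula with nodes 6, 9:
  L_0(s) = (s - 9) / -3
  L_1(s) = (s - 6) / 3
Then q(s) = -26·L_0(s) - 41·L_1(s).
Expanding and collecting terms gives q(s) = -5s + 4.
Evaluating at s = 11: q(11) = -51.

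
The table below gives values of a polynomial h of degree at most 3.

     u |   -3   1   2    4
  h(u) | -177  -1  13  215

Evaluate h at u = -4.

Using the Lagrange interpolation formula with nodes -3, 1, 2, 4:
  L_0(u) = (u - 1)(u - 2)(u - 4) / -140
  L_1(u) = (u + 3)(u - 2)(u - 4) / 12
  L_2(u) = (u + 3)(u - 1)(u - 4) / -10
  L_3(u) = (u + 3)(u - 1)(u - 2) / 42
Then h(u) = -177·L_0(u) - 1·L_1(u) + 13·L_2(u) + 215·L_3(u).
Expanding and collecting terms gives h(u) = 5u^3 - 6u^2 - 3u + 3.
Evaluating at u = -4: h(-4) = -401.

-401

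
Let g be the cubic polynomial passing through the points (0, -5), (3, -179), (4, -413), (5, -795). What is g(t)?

g(t) = -6t^3 - 2t^2 + 2t - 5

Write g(t) = at^3 + bt^2 + ct + d. Substituting each data point gives a linear system:
  d = -5
  27a + 9b + 3c + d = -179
  64a + 16b + 4c + d = -413
  125a + 25b + 5c + d = -795
Solving the system yields a = -6, b = -2, c = 2, d = -5.
So g(t) = -6t^3 - 2t^2 + 2t - 5.
Check: g(4) = -413. ✓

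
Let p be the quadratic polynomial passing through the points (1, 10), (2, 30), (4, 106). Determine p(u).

Write p(u) = au^2 + bu + c. Substituting each data point gives a linear system:
  a + b + c = 10
  4a + 2b + c = 30
  16a + 4b + c = 106
Solving the system yields a = 6, b = 2, c = 2.
So p(u) = 6u² + 2u + 2.
Check: p(2) = 30. ✓

p(u) = 6u^2 + 2u + 2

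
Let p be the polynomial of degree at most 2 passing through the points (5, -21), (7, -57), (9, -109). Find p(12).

Write p(x) = ax^2 + bx + c. Substituting each data point gives a linear system:
  25a + 5b + c = -21
  49a + 7b + c = -57
  81a + 9b + c = -109
Solving the system yields a = -2, b = 6, c = -1.
So p(x) = -2x^2 + 6x - 1.
Then p(12) = -217.

-217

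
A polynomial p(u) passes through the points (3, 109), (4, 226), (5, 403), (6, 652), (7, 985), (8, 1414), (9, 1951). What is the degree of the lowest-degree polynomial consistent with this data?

3

Forward differences of the values at u = 3, 4, 5, 6, 7, 8, 9:
  p  : 109  226  403  652  985  1414  1951
  Δ  : 117  177  249  333  429  537
  Δ^2: 60  72  84  96  108
  Δ^3: 12  12  12  12
  Δ^4: 0  0  0
  Δ^5: 0  0
  Δ^6: 0
The third differences are constant (12) and nonzero, while all higher differences vanish, so the minimal degree is 3.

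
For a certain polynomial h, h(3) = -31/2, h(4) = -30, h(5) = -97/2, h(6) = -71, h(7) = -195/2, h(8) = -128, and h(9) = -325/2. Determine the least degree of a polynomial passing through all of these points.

2

Forward differences of the values at x = 3, 4, 5, 6, 7, 8, 9:
  h  : -31/2  -30  -97/2  -71  -195/2  -128  -325/2
  Δ  : -29/2  -37/2  -45/2  -53/2  -61/2  -69/2
  Δ^2: -4  -4  -4  -4  -4
  Δ^3: 0  0  0  0
  Δ^4: 0  0  0
  Δ^5: 0  0
  Δ^6: 0
The second differences are constant (-4) and nonzero, while all higher differences vanish, so the minimal degree is 2.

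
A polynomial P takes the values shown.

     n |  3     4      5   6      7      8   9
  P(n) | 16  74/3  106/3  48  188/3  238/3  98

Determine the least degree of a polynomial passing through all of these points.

2

Forward differences of the values at n = 3, 4, 5, 6, 7, 8, 9:
  P  : 16  74/3  106/3  48  188/3  238/3  98
  Δ  : 26/3  32/3  38/3  44/3  50/3  56/3
  Δ^2: 2  2  2  2  2
  Δ^3: 0  0  0  0
  Δ^4: 0  0  0
  Δ^5: 0  0
  Δ^6: 0
The second differences are constant (2) and nonzero, while all higher differences vanish, so the minimal degree is 2.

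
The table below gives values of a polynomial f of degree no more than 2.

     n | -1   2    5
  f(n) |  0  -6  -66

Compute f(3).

-20

Write f(n) = an^2 + bn + c. Substituting each data point gives a linear system:
  a - b + c = 0
  4a + 2b + c = -6
  25a + 5b + c = -66
Solving the system yields a = -3, b = 1, c = 4.
So f(n) = -3n^2 + n + 4.
Then f(3) = -20.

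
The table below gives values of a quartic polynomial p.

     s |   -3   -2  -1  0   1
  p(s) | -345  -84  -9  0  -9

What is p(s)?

p(s) = -3s^4 + 2s^3 - 6s^2 - 2s

Using the Lagrange interpolation formula with nodes -3, -2, -1, 0, 1:
  L_0(s) = (s + 2)(s + 1)s(s - 1) / 24
  L_1(s) = (s + 3)(s + 1)s(s - 1) / -6
  L_2(s) = (s + 3)(s + 2)s(s - 1) / 4
  L_3(s) = (s + 3)(s + 2)(s + 1)(s - 1) / -6
  L_4(s) = (s + 3)(s + 2)(s + 1)s / 24
Then p(s) = -345·L_0(s) - 84·L_1(s) - 9·L_2(s) + 0·L_3(s) - 9·L_4(s).
Expanding and collecting terms gives p(s) = -3s^4 + 2s^3 - 6s^2 - 2s.
Check: p(0) = 0. ✓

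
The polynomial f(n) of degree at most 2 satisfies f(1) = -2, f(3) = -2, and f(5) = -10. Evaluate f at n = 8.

-37

Using the Lagrange interpolation formula with nodes 1, 3, 5:
  L_0(n) = (n - 3)(n - 5) / 8
  L_1(n) = (n - 1)(n - 5) / -4
  L_2(n) = (n - 1)(n - 3) / 8
Then f(n) = -2·L_0(n) - 2·L_1(n) - 10·L_2(n).
Expanding and collecting terms gives f(n) = -n² + 4n - 5.
Evaluating at n = 8: f(8) = -37.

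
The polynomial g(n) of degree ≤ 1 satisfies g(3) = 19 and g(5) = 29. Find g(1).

9

Write g(n) = an + b. Substituting each data point gives a linear system:
  3a + b = 19
  5a + b = 29
Solving the system yields a = 5, b = 4.
So g(n) = 5n + 4.
Then g(1) = 9.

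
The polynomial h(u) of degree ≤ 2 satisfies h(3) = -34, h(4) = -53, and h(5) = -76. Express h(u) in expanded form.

Write h(u) = au^2 + bu + c. Substituting each data point gives a linear system:
  9a + 3b + c = -34
  16a + 4b + c = -53
  25a + 5b + c = -76
Solving the system yields a = -2, b = -5, c = -1.
So h(u) = -2u² - 5u - 1.
Check: h(5) = -76. ✓

h(u) = -2u^2 - 5u - 1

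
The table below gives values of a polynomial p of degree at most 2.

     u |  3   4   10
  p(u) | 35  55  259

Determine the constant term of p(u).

Write p(u) = au^2 + bu + c. Substituting each data point gives a linear system:
  9a + 3b + c = 35
  16a + 4b + c = 55
  100a + 10b + c = 259
Solving the system yields a = 2, b = 6, c = -1.
So p(u) = 2u² + 6u - 1.
The constant term is -1.

-1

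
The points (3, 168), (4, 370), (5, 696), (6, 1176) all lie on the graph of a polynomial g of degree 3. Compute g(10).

5236

Forward differences of the values at u = 3, 4, 5, 6:
  g  : 168  370  696  1176
  Δ  : 202  326  480
  Δ^2: 124  154
  Δ^3: 30
The third differences are constant, confirming degree 3.
Interpolating (Newton forward form) and evaluating at u = 10 gives g(10) = 5236.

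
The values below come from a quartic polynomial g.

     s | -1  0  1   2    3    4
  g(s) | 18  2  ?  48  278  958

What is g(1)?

The 5 known points determine the degree-4 polynomial uniquely.
Write g(s) = as^4 + bs^3 + cs^2 + ds + e. Substituting each data point gives a linear system:
  a - b + c - d + e = 18
  e = 2
  16a + 8b + 4c + 2d + e = 48
  81a + 27b + 9c + 3d + e = 278
  256a + 64b + 16c + 4d + e = 958
Solving the system yields a = 5, b = -6, c = 4, d = -1, e = 2.
So g(s) = 5s⁴ - 6s³ + 4s² - s + 2.
Then g(1) = 4.

4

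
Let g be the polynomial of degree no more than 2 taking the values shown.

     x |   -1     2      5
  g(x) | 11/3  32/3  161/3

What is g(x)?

Write g(x) = ax^2 + bx + c. Substituting each data point gives a linear system:
  a - b + c = 11/3
  4a + 2b + c = 32/3
  25a + 5b + c = 161/3
Solving the system yields a = 2, b = 1/3, c = 2.
So g(x) = 2x^2 + (1/3)x + 2.
Check: g(2) = 32/3. ✓

g(x) = 2x^2 + (1/3)x + 2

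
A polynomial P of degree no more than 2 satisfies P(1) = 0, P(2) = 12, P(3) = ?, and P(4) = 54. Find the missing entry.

30

On equispaced nodes a degree-2 polynomial has vanishing third forward difference, so
  - P(1) + 3·P(2) - 3·P(3) + P(4) = 0.
Substituting the known values and solving for P(3):
  -3·P(3) = -90
  P(3) = 30.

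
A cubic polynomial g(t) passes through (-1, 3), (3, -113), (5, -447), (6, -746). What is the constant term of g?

-2

Write g(t) = at^3 + bt^2 + ct + d. Substituting each data point gives a linear system:
  -a + b - c + d = 3
  27a + 9b + 3c + d = -113
  125a + 25b + 5c + d = -447
  216a + 36b + 6c + d = -746
Solving the system yields a = -3, b = -2, c = -4, d = -2.
So g(t) = -3t^3 - 2t^2 - 4t - 2.
The constant term is -2.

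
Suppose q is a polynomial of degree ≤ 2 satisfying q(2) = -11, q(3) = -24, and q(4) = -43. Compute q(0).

Write q(n) = an^2 + bn + c. Substituting each data point gives a linear system:
  4a + 2b + c = -11
  9a + 3b + c = -24
  16a + 4b + c = -43
Solving the system yields a = -3, b = 2, c = -3.
So q(n) = -3n^2 + 2n - 3.
Then q(0) = -3.

-3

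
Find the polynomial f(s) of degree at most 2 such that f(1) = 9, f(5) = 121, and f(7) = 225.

f(s) = 4s^2 + 4s + 1

Write f(s) = as^2 + bs + c. Substituting each data point gives a linear system:
  a + b + c = 9
  25a + 5b + c = 121
  49a + 7b + c = 225
Solving the system yields a = 4, b = 4, c = 1.
So f(s) = 4s² + 4s + 1.
Check: f(7) = 225. ✓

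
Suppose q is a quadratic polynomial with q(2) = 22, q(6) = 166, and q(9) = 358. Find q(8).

Write q(u) = au^2 + bu + c. Substituting each data point gives a linear system:
  4a + 2b + c = 22
  36a + 6b + c = 166
  81a + 9b + c = 358
Solving the system yields a = 4, b = 4, c = -2.
So q(u) = 4u^2 + 4u - 2.
Then q(8) = 286.

286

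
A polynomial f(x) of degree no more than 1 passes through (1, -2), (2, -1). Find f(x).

Write f(x) = ax + b. Substituting each data point gives a linear system:
  a + b = -2
  2a + b = -1
Solving the system yields a = 1, b = -3.
So f(x) = x - 3.
Check: f(2) = -1. ✓

f(x) = x - 3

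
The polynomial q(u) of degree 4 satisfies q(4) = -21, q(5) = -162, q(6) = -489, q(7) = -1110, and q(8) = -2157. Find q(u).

q(u) = -u^4 + 4u^3 - 2u^2 + 2u + 3

Write q(u) = au^4 + bu^3 + cu^2 + du + e. Substituting each data point gives a linear system:
  256a + 64b + 16c + 4d + e = -21
  625a + 125b + 25c + 5d + e = -162
  1296a + 216b + 36c + 6d + e = -489
  2401a + 343b + 49c + 7d + e = -1110
  4096a + 512b + 64c + 8d + e = -2157
Solving the system yields a = -1, b = 4, c = -2, d = 2, e = 3.
So q(u) = -u^4 + 4u^3 - 2u^2 + 2u + 3.
Check: q(7) = -1110. ✓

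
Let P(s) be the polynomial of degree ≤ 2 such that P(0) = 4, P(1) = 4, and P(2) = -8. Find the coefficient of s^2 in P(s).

-6

Write P(s) = as^2 + bs + c. Substituting each data point gives a linear system:
  c = 4
  a + b + c = 4
  4a + 2b + c = -8
Solving the system yields a = -6, b = 6, c = 4.
So P(s) = -6s² + 6s + 4.
The leading coefficient is -6.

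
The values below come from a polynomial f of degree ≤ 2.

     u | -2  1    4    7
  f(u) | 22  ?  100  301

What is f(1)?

7

On equispaced nodes a degree-2 polynomial has vanishing third forward difference, so
  - f(-2) + 3·f(1) - 3·f(4) + f(7) = 0.
Substituting the known values and solving for f(1):
  3·f(1) = 21
  f(1) = 7.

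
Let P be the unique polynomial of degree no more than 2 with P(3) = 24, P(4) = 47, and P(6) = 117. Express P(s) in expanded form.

P(s) = 4s^2 - 5s + 3

Write P(s) = as^2 + bs + c. Substituting each data point gives a linear system:
  9a + 3b + c = 24
  16a + 4b + c = 47
  36a + 6b + c = 117
Solving the system yields a = 4, b = -5, c = 3.
So P(s) = 4s^2 - 5s + 3.
Check: P(4) = 47. ✓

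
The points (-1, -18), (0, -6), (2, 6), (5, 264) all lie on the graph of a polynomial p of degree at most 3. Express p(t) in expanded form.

Using the Lagrange interpolation formula with nodes -1, 0, 2, 5:
  L_0(t) = t(t - 2)(t - 5) / -18
  L_1(t) = (t + 1)(t - 2)(t - 5) / 10
  L_2(t) = (t + 1)t(t - 5) / -18
  L_3(t) = (t + 1)t(t - 2) / 90
Then p(t) = -18·L_0(t) - 6·L_1(t) + 6·L_2(t) + 264·L_3(t).
Expanding and collecting terms gives p(t) = 3t^3 - 5t^2 + 4t - 6.
Check: p(0) = -6. ✓

p(t) = 3t^3 - 5t^2 + 4t - 6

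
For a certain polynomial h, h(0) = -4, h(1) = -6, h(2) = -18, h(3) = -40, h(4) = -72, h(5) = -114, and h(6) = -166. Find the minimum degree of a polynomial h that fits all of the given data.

Forward differences of the values at s = 0, 1, 2, 3, 4, 5, 6:
  h  : -4  -6  -18  -40  -72  -114  -166
  Δ  : -2  -12  -22  -32  -42  -52
  Δ^2: -10  -10  -10  -10  -10
  Δ^3: 0  0  0  0
  Δ^4: 0  0  0
  Δ^5: 0  0
  Δ^6: 0
The second differences are constant (-10) and nonzero, while all higher differences vanish, so the minimal degree is 2.

2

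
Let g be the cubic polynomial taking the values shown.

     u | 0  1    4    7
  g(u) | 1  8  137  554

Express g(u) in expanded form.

g(u) = u^3 + 4u^2 + 2u + 1

Write g(u) = au^3 + bu^2 + cu + d. Substituting each data point gives a linear system:
  d = 1
  a + b + c + d = 8
  64a + 16b + 4c + d = 137
  343a + 49b + 7c + d = 554
Solving the system yields a = 1, b = 4, c = 2, d = 1.
So g(u) = u^3 + 4u^2 + 2u + 1.
Check: g(4) = 137. ✓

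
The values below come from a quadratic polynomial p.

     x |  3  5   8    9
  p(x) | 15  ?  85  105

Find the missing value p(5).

37

The 3 known points determine the degree-2 polynomial uniquely.
Write p(x) = ax^2 + bx + c. Substituting each data point gives a linear system:
  9a + 3b + c = 15
  64a + 8b + c = 85
  81a + 9b + c = 105
Solving the system yields a = 1, b = 3, c = -3.
So p(x) = x² + 3x - 3.
Then p(5) = 37.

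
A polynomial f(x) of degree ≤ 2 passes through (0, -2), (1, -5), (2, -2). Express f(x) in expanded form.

f(x) = 3x^2 - 6x - 2

Using the Lagrange interpolation formula with nodes 0, 1, 2:
  L_0(x) = (x - 1)(x - 2) / 2
  L_1(x) = x(x - 2) / -1
  L_2(x) = x(x - 1) / 2
Then f(x) = -2·L_0(x) - 5·L_1(x) - 2·L_2(x).
Expanding and collecting terms gives f(x) = 3x² - 6x - 2.
Check: f(0) = -2. ✓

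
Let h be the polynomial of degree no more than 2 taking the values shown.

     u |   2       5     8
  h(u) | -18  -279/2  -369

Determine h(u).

h(u) = -6u^2 + (3/2)u + 3

Write h(u) = au^2 + bu + c. Substituting each data point gives a linear system:
  4a + 2b + c = -18
  25a + 5b + c = -279/2
  64a + 8b + c = -369
Solving the system yields a = -6, b = 3/2, c = 3.
So h(u) = -6u² + (3/2)u + 3.
Check: h(2) = -18. ✓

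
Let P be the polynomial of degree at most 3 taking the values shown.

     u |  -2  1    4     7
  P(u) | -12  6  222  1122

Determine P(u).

P(u) = 3u^3 + 2u^2 - u + 2

Write P(u) = au^3 + bu^2 + cu + d. Substituting each data point gives a linear system:
  -8a + 4b - 2c + d = -12
  a + b + c + d = 6
  64a + 16b + 4c + d = 222
  343a + 49b + 7c + d = 1122
Solving the system yields a = 3, b = 2, c = -1, d = 2.
So P(u) = 3u^3 + 2u^2 - u + 2.
Check: P(1) = 6. ✓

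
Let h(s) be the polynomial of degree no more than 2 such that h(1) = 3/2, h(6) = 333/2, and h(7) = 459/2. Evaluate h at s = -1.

11/2

Using the Lagrange interpolation formula with nodes 1, 6, 7:
  L_0(s) = (s - 6)(s - 7) / 30
  L_1(s) = (s - 1)(s - 7) / -5
  L_2(s) = (s - 1)(s - 6) / 6
Then h(s) = 3/2·L_0(s) + 333/2·L_1(s) + 459/2·L_2(s).
Expanding and collecting terms gives h(s) = 5s^2 - 2s - 3/2.
Evaluating at s = -1: h(-1) = 11/2.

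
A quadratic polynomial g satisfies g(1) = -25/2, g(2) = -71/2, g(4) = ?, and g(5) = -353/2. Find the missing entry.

-235/2

The 3 known points determine the degree-2 polynomial uniquely.
Write g(x) = ax^2 + bx + c. Substituting each data point gives a linear system:
  a + b + c = -25/2
  4a + 2b + c = -71/2
  25a + 5b + c = -353/2
Solving the system yields a = -6, b = -5, c = -3/2.
So g(x) = -6x^2 - 5x - 3/2.
Then g(4) = -235/2.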